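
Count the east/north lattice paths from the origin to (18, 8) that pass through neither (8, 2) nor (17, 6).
Number of paths = 995599

Inclusion–exclusion. Total paths: C(26, 18) = 1562275. Through P₁: C(10, 8)·C(16, 10) = 360360. Through P₂: C(23, 17)·C(3, 1) = 302841. Since P₁ is strictly southwest of P₂, a monotone path through both must visit P₁ then P₂; paths through both = C(10, 8)·C(13, 9)·C(3, 1) = 96525. Avoid both = 1562275 − 360360 − 302841 + 96525 = 995599.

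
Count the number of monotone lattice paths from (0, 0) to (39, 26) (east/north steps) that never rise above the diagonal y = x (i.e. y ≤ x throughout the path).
Number of paths = 350908747657532568

By the reflection principle (André's argument), the number of monotone paths to (39, 26) with n ≤ m that never go above y = x is C(65, 39) − C(65, 40) = 1002596421878664480 − 651687674221131912 = 350908747657532568.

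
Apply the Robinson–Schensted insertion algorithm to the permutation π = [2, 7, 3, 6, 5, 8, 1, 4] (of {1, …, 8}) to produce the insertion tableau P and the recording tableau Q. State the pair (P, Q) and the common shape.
P = [1, 3, 4, 8] / [2, 5] / [6] / [7];  Q = [1, 2, 4, 6] / [3, 8] / [5] / [7];  common shape = (4, 2, 1, 1)

Row-insert the values π_1, π_2, … into P one at a time, bumping the leftmost entry strictly greater than the inserted value down to the next row. The recording tableau Q records, in position (i, j), the step at which that cell was added to P.
  Insert 2 (step 1): P = [2];  Q = [1]
  Insert 7 (step 2): P = [2, 7];  Q = [1, 2]
  Insert 3 (step 3): P = [2, 3] / [7];  Q = [1, 2] / [3]
  Insert 6 (step 4): P = [2, 3, 6] / [7];  Q = [1, 2, 4] / [3]
  Insert 5 (step 5): P = [2, 3, 5] / [6] / [7];  Q = [1, 2, 4] / [3] / [5]
  Insert 8 (step 6): P = [2, 3, 5, 8] / [6] / [7];  Q = [1, 2, 4, 6] / [3] / [5]
  Insert 1 (step 7): P = [1, 3, 5, 8] / [2] / [6] / [7];  Q = [1, 2, 4, 6] / [3] / [5] / [7]
  Insert 4 (step 8): P = [1, 3, 4, 8] / [2, 5] / [6] / [7];  Q = [1, 2, 4, 6] / [3, 8] / [5] / [7]
Final shape: (4, 2, 1, 1).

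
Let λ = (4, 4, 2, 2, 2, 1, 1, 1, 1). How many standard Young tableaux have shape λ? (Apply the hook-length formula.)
# SYT of shape (4, 4, 2, 2, 2, 1, 1, 1, 1) = 1989000

Hook-length formula: f^λ = n! / Π hook(c), product over all cells c of the Young diagram. For λ = (4, 4, 2, 2, 2, 1, 1, 1, 1), n = 18 boxes. Hook lengths by row (left-to-right, top-to-bottom): [12, 7, 3, 2]; [11, 6, 2, 1]; [8, 3]; [7, 2]; [6, 1]; [4]; [3]; [2]; [1]. Product of hooks = 3218890752. So f^λ = 18! / 3218890752 = 6402373705728000 / 3218890752 = 1989000.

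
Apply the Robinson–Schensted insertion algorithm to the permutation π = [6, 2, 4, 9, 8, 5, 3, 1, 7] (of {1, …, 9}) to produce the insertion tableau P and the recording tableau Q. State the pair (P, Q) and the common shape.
P = [1, 3, 5, 7] / [2, 8] / [4] / [6] / [9];  Q = [1, 3, 4, 9] / [2, 5] / [6] / [7] / [8];  common shape = (4, 2, 1, 1, 1)

Row-insert the values π_1, π_2, … into P one at a time, bumping the leftmost entry strictly greater than the inserted value down to the next row. The recording tableau Q records, in position (i, j), the step at which that cell was added to P.
  Insert 6 (step 1): P = [6];  Q = [1]
  Insert 2 (step 2): P = [2] / [6];  Q = [1] / [2]
  Insert 4 (step 3): P = [2, 4] / [6];  Q = [1, 3] / [2]
  Insert 9 (step 4): P = [2, 4, 9] / [6];  Q = [1, 3, 4] / [2]
  Insert 8 (step 5): P = [2, 4, 8] / [6, 9];  Q = [1, 3, 4] / [2, 5]
  Insert 5 (step 6): P = [2, 4, 5] / [6, 8] / [9];  Q = [1, 3, 4] / [2, 5] / [6]
  Insert 3 (step 7): P = [2, 3, 5] / [4, 8] / [6] / [9];  Q = [1, 3, 4] / [2, 5] / [6] / [7]
  Insert 1 (step 8): P = [1, 3, 5] / [2, 8] / [4] / [6] / [9];  Q = [1, 3, 4] / [2, 5] / [6] / [7] / [8]
  Insert 7 (step 9): P = [1, 3, 5, 7] / [2, 8] / [4] / [6] / [9];  Q = [1, 3, 4, 9] / [2, 5] / [6] / [7] / [8]
Final shape: (4, 2, 1, 1, 1).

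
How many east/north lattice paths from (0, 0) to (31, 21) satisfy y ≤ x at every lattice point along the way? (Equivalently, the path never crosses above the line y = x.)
Number of paths = 65997186039785

By the reflection principle (André's argument), the number of monotone paths to (31, 21) with n ≤ m that never go above y = x is C(52, 31) − C(52, 32) = 191991813933920 − 125994627894135 = 65997186039785.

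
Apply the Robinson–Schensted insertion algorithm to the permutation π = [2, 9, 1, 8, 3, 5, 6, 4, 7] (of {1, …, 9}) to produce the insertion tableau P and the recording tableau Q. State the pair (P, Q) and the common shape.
P = [1, 3, 4, 6, 7] / [2, 5] / [8] / [9];  Q = [1, 2, 6, 7, 9] / [3, 4] / [5] / [8];  common shape = (5, 2, 1, 1)

Row-insert the values π_1, π_2, … into P one at a time, bumping the leftmost entry strictly greater than the inserted value down to the next row. The recording tableau Q records, in position (i, j), the step at which that cell was added to P.
  Insert 2 (step 1): P = [2];  Q = [1]
  Insert 9 (step 2): P = [2, 9];  Q = [1, 2]
  Insert 1 (step 3): P = [1, 9] / [2];  Q = [1, 2] / [3]
  Insert 8 (step 4): P = [1, 8] / [2, 9];  Q = [1, 2] / [3, 4]
  Insert 3 (step 5): P = [1, 3] / [2, 8] / [9];  Q = [1, 2] / [3, 4] / [5]
  Insert 5 (step 6): P = [1, 3, 5] / [2, 8] / [9];  Q = [1, 2, 6] / [3, 4] / [5]
  Insert 6 (step 7): P = [1, 3, 5, 6] / [2, 8] / [9];  Q = [1, 2, 6, 7] / [3, 4] / [5]
  Insert 4 (step 8): P = [1, 3, 4, 6] / [2, 5] / [8] / [9];  Q = [1, 2, 6, 7] / [3, 4] / [5] / [8]
  Insert 7 (step 9): P = [1, 3, 4, 6, 7] / [2, 5] / [8] / [9];  Q = [1, 2, 6, 7, 9] / [3, 4] / [5] / [8]
Final shape: (5, 2, 1, 1).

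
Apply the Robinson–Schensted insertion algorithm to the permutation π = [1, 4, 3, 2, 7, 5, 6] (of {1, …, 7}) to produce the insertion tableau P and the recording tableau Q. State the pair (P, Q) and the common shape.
P = [1, 2, 5, 6] / [3, 7] / [4];  Q = [1, 2, 5, 7] / [3, 6] / [4];  common shape = (4, 2, 1)

Row-insert the values π_1, π_2, … into P one at a time, bumping the leftmost entry strictly greater than the inserted value down to the next row. The recording tableau Q records, in position (i, j), the step at which that cell was added to P.
  Insert 1 (step 1): P = [1];  Q = [1]
  Insert 4 (step 2): P = [1, 4];  Q = [1, 2]
  Insert 3 (step 3): P = [1, 3] / [4];  Q = [1, 2] / [3]
  Insert 2 (step 4): P = [1, 2] / [3] / [4];  Q = [1, 2] / [3] / [4]
  Insert 7 (step 5): P = [1, 2, 7] / [3] / [4];  Q = [1, 2, 5] / [3] / [4]
  Insert 5 (step 6): P = [1, 2, 5] / [3, 7] / [4];  Q = [1, 2, 5] / [3, 6] / [4]
  Insert 6 (step 7): P = [1, 2, 5, 6] / [3, 7] / [4];  Q = [1, 2, 5, 7] / [3, 6] / [4]
Final shape: (4, 2, 1).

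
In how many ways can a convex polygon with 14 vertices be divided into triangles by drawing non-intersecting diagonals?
C_12 = 208012

These polygon triangulations are counted by the Catalan number C_n = (1/(n + 1)) · C(2n, n). For n = 12: C_12 = (1/13) · C(24, 12) = 2704156/13 = 208012.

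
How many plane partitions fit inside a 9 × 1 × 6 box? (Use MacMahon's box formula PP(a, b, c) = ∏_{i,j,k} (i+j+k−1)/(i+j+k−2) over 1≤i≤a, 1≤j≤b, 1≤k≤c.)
PP(9, 1, 6) = 5005

Evaluate the triple product over i = 1..9, j = 1..1, k = 1..6. The factors are (2/1) · (3/2) · (4/3) · (5/4) · (6/5) · (7/6) · (3/2) · (4/3) · … (54 factors total). The numerators and denominators telescope so the product is an integer; carrying out the multiplication exactly gives PP(9, 1, 6) = 5005.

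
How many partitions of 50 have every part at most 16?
p(50, parts ≤ 16) = 151685

Use the recurrence p(n, m) = p(n, m−1) + p(n−m, m): either the largest part is < m (count p(n, m−1)) or the largest part is exactly m (remove one copy of m, count p(n−m, m)). With p(0, ·) = 1 this gives p(50, parts ≤ 16) = 151685. (By conjugating Young diagrams, this also counts partitions of 50 into at most 16 parts.)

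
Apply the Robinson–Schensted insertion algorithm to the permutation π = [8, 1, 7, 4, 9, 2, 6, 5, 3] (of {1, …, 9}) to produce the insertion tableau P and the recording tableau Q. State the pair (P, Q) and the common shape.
P = [1, 2, 3] / [4, 5] / [6, 9] / [7] / [8];  Q = [1, 3, 5] / [2, 7] / [4, 8] / [6] / [9];  common shape = (3, 2, 2, 1, 1)

Row-insert the values π_1, π_2, … into P one at a time, bumping the leftmost entry strictly greater than the inserted value down to the next row. The recording tableau Q records, in position (i, j), the step at which that cell was added to P.
  Insert 8 (step 1): P = [8];  Q = [1]
  Insert 1 (step 2): P = [1] / [8];  Q = [1] / [2]
  Insert 7 (step 3): P = [1, 7] / [8];  Q = [1, 3] / [2]
  Insert 4 (step 4): P = [1, 4] / [7] / [8];  Q = [1, 3] / [2] / [4]
  Insert 9 (step 5): P = [1, 4, 9] / [7] / [8];  Q = [1, 3, 5] / [2] / [4]
  Insert 2 (step 6): P = [1, 2, 9] / [4] / [7] / [8];  Q = [1, 3, 5] / [2] / [4] / [6]
  Insert 6 (step 7): P = [1, 2, 6] / [4, 9] / [7] / [8];  Q = [1, 3, 5] / [2, 7] / [4] / [6]
  Insert 5 (step 8): P = [1, 2, 5] / [4, 6] / [7, 9] / [8];  Q = [1, 3, 5] / [2, 7] / [4, 8] / [6]
  Insert 3 (step 9): P = [1, 2, 3] / [4, 5] / [6, 9] / [7] / [8];  Q = [1, 3, 5] / [2, 7] / [4, 8] / [6] / [9]
Final shape: (3, 2, 2, 1, 1).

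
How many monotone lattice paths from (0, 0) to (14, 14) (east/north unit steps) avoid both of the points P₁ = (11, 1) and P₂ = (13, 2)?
Number of paths = 40108983

Inclusion–exclusion. Total paths: C(28, 14) = 40116600. Through P₁: C(12, 11)·C(16, 3) = 6720. Through P₂: C(15, 13)·C(13, 1) = 1365. Since P₁ is strictly southwest of P₂, a monotone path through both must visit P₁ then P₂; paths through both = C(12, 11)·C(3, 2)·C(13, 1) = 468. Avoid both = 40116600 − 6720 − 1365 + 468 = 40108983.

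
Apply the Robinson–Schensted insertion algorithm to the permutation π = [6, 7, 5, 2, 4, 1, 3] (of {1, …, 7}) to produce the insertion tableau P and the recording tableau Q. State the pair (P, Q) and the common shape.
P = [1, 3] / [2, 4] / [5, 7] / [6];  Q = [1, 2] / [3, 5] / [4, 7] / [6];  common shape = (2, 2, 2, 1)

Row-insert the values π_1, π_2, … into P one at a time, bumping the leftmost entry strictly greater than the inserted value down to the next row. The recording tableau Q records, in position (i, j), the step at which that cell was added to P.
  Insert 6 (step 1): P = [6];  Q = [1]
  Insert 7 (step 2): P = [6, 7];  Q = [1, 2]
  Insert 5 (step 3): P = [5, 7] / [6];  Q = [1, 2] / [3]
  Insert 2 (step 4): P = [2, 7] / [5] / [6];  Q = [1, 2] / [3] / [4]
  Insert 4 (step 5): P = [2, 4] / [5, 7] / [6];  Q = [1, 2] / [3, 5] / [4]
  Insert 1 (step 6): P = [1, 4] / [2, 7] / [5] / [6];  Q = [1, 2] / [3, 5] / [4] / [6]
  Insert 3 (step 7): P = [1, 3] / [2, 4] / [5, 7] / [6];  Q = [1, 2] / [3, 5] / [4, 7] / [6]
Final shape: (2, 2, 2, 1).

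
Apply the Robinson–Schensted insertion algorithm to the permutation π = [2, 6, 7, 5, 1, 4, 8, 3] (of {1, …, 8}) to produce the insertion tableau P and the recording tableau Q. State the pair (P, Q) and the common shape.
P = [1, 3, 7, 8] / [2, 4] / [5] / [6];  Q = [1, 2, 3, 7] / [4, 6] / [5] / [8];  common shape = (4, 2, 1, 1)

Row-insert the values π_1, π_2, … into P one at a time, bumping the leftmost entry strictly greater than the inserted value down to the next row. The recording tableau Q records, in position (i, j), the step at which that cell was added to P.
  Insert 2 (step 1): P = [2];  Q = [1]
  Insert 6 (step 2): P = [2, 6];  Q = [1, 2]
  Insert 7 (step 3): P = [2, 6, 7];  Q = [1, 2, 3]
  Insert 5 (step 4): P = [2, 5, 7] / [6];  Q = [1, 2, 3] / [4]
  Insert 1 (step 5): P = [1, 5, 7] / [2] / [6];  Q = [1, 2, 3] / [4] / [5]
  Insert 4 (step 6): P = [1, 4, 7] / [2, 5] / [6];  Q = [1, 2, 3] / [4, 6] / [5]
  Insert 8 (step 7): P = [1, 4, 7, 8] / [2, 5] / [6];  Q = [1, 2, 3, 7] / [4, 6] / [5]
  Insert 3 (step 8): P = [1, 3, 7, 8] / [2, 4] / [5] / [6];  Q = [1, 2, 3, 7] / [4, 6] / [5] / [8]
Final shape: (4, 2, 1, 1).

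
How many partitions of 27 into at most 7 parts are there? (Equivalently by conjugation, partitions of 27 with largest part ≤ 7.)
p(27, parts ≤ 7) = 1175

Use the recurrence p(n, m) = p(n, m−1) + p(n−m, m): either the largest part is < m (count p(n, m−1)) or the largest part is exactly m (remove one copy of m, count p(n−m, m)). With p(0, ·) = 1 this gives p(27, parts ≤ 7) = 1175. (By conjugating Young diagrams, this also counts partitions of 27 into at most 7 parts.)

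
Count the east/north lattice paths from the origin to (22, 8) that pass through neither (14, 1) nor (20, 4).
Number of paths = 5615910

Inclusion–exclusion. Total paths: C(30, 22) = 5852925. Through P₁: C(15, 14)·C(15, 8) = 96525. Through P₂: C(24, 20)·C(6, 2) = 159390. Since P₁ is strictly southwest of P₂, a monotone path through both must visit P₁ then P₂; paths through both = C(15, 14)·C(9, 6)·C(6, 2) = 18900. Avoid both = 5852925 − 96525 − 159390 + 18900 = 5615910.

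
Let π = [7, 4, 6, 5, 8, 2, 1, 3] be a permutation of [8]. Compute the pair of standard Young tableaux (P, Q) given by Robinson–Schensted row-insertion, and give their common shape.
P = [1, 3, 8] / [2, 5] / [4] / [6] / [7];  Q = [1, 3, 5] / [2, 8] / [4] / [6] / [7];  common shape = (3, 2, 1, 1, 1)

Row-insert the values π_1, π_2, … into P one at a time, bumping the leftmost entry strictly greater than the inserted value down to the next row. The recording tableau Q records, in position (i, j), the step at which that cell was added to P.
  Insert 7 (step 1): P = [7];  Q = [1]
  Insert 4 (step 2): P = [4] / [7];  Q = [1] / [2]
  Insert 6 (step 3): P = [4, 6] / [7];  Q = [1, 3] / [2]
  Insert 5 (step 4): P = [4, 5] / [6] / [7];  Q = [1, 3] / [2] / [4]
  Insert 8 (step 5): P = [4, 5, 8] / [6] / [7];  Q = [1, 3, 5] / [2] / [4]
  Insert 2 (step 6): P = [2, 5, 8] / [4] / [6] / [7];  Q = [1, 3, 5] / [2] / [4] / [6]
  Insert 1 (step 7): P = [1, 5, 8] / [2] / [4] / [6] / [7];  Q = [1, 3, 5] / [2] / [4] / [6] / [7]
  Insert 3 (step 8): P = [1, 3, 8] / [2, 5] / [4] / [6] / [7];  Q = [1, 3, 5] / [2, 8] / [4] / [6] / [7]
Final shape: (3, 2, 1, 1, 1).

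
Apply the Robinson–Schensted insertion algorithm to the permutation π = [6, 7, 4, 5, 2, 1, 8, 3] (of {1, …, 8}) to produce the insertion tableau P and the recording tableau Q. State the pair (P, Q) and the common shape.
P = [1, 3, 8] / [2, 5] / [4, 7] / [6];  Q = [1, 2, 7] / [3, 4] / [5, 8] / [6];  common shape = (3, 2, 2, 1)

Row-insert the values π_1, π_2, … into P one at a time, bumping the leftmost entry strictly greater than the inserted value down to the next row. The recording tableau Q records, in position (i, j), the step at which that cell was added to P.
  Insert 6 (step 1): P = [6];  Q = [1]
  Insert 7 (step 2): P = [6, 7];  Q = [1, 2]
  Insert 4 (step 3): P = [4, 7] / [6];  Q = [1, 2] / [3]
  Insert 5 (step 4): P = [4, 5] / [6, 7];  Q = [1, 2] / [3, 4]
  Insert 2 (step 5): P = [2, 5] / [4, 7] / [6];  Q = [1, 2] / [3, 4] / [5]
  Insert 1 (step 6): P = [1, 5] / [2, 7] / [4] / [6];  Q = [1, 2] / [3, 4] / [5] / [6]
  Insert 8 (step 7): P = [1, 5, 8] / [2, 7] / [4] / [6];  Q = [1, 2, 7] / [3, 4] / [5] / [6]
  Insert 3 (step 8): P = [1, 3, 8] / [2, 5] / [4, 7] / [6];  Q = [1, 2, 7] / [3, 4] / [5, 8] / [6]
Final shape: (3, 2, 2, 1).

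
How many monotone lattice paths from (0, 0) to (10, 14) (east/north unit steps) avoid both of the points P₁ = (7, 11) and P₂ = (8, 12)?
Number of paths = 950844

Inclusion–exclusion. Total paths: C(24, 10) = 1961256. Through P₁: C(18, 7)·C(6, 3) = 636480. Through P₂: C(20, 8)·C(4, 2) = 755820. Since P₁ is strictly southwest of P₂, a monotone path through both must visit P₁ then P₂; paths through both = C(18, 7)·C(2, 1)·C(4, 2) = 381888. Avoid both = 1961256 − 636480 − 755820 + 381888 = 950844.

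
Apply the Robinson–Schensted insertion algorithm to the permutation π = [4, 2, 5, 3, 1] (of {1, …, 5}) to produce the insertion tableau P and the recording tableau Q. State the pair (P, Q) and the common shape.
P = [1, 3] / [2, 5] / [4];  Q = [1, 3] / [2, 4] / [5];  common shape = (2, 2, 1)

Row-insert the values π_1, π_2, … into P one at a time, bumping the leftmost entry strictly greater than the inserted value down to the next row. The recording tableau Q records, in position (i, j), the step at which that cell was added to P.
  Insert 4 (step 1): P = [4];  Q = [1]
  Insert 2 (step 2): P = [2] / [4];  Q = [1] / [2]
  Insert 5 (step 3): P = [2, 5] / [4];  Q = [1, 3] / [2]
  Insert 3 (step 4): P = [2, 3] / [4, 5];  Q = [1, 3] / [2, 4]
  Insert 1 (step 5): P = [1, 3] / [2, 5] / [4];  Q = [1, 3] / [2, 4] / [5]
Final shape: (2, 2, 1).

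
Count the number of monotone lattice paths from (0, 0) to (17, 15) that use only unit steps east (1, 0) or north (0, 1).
Number of paths = 565722720

A monotone lattice path from (0, 0) to (17, 15) consists of 17 east steps and 15 north steps in some order, so it is determined by which 17 of the 32 steps are east. The count is C(32, 17) = 565722720.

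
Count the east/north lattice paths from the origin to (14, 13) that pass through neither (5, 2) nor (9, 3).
Number of paths = 16185795

Inclusion–exclusion. Total paths: C(27, 14) = 20058300. Through P₁: C(7, 5)·C(20, 9) = 3527160. Through P₂: C(12, 9)·C(15, 5) = 660660. Since P₁ is strictly southwest of P₂, a monotone path through both must visit P₁ then P₂; paths through both = C(7, 5)·C(5, 4)·C(15, 5) = 315315. Avoid both = 20058300 − 3527160 − 660660 + 315315 = 16185795.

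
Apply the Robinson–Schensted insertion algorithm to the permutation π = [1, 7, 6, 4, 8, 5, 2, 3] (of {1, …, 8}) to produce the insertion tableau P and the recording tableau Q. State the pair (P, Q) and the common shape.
P = [1, 2, 3] / [4, 5] / [6, 8] / [7];  Q = [1, 2, 5] / [3, 6] / [4, 8] / [7];  common shape = (3, 2, 2, 1)

Row-insert the values π_1, π_2, … into P one at a time, bumping the leftmost entry strictly greater than the inserted value down to the next row. The recording tableau Q records, in position (i, j), the step at which that cell was added to P.
  Insert 1 (step 1): P = [1];  Q = [1]
  Insert 7 (step 2): P = [1, 7];  Q = [1, 2]
  Insert 6 (step 3): P = [1, 6] / [7];  Q = [1, 2] / [3]
  Insert 4 (step 4): P = [1, 4] / [6] / [7];  Q = [1, 2] / [3] / [4]
  Insert 8 (step 5): P = [1, 4, 8] / [6] / [7];  Q = [1, 2, 5] / [3] / [4]
  Insert 5 (step 6): P = [1, 4, 5] / [6, 8] / [7];  Q = [1, 2, 5] / [3, 6] / [4]
  Insert 2 (step 7): P = [1, 2, 5] / [4, 8] / [6] / [7];  Q = [1, 2, 5] / [3, 6] / [4] / [7]
  Insert 3 (step 8): P = [1, 2, 3] / [4, 5] / [6, 8] / [7];  Q = [1, 2, 5] / [3, 6] / [4, 8] / [7]
Final shape: (3, 2, 2, 1).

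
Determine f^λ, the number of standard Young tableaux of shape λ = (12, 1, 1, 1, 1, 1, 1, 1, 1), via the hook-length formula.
# SYT of shape (12, 1, 1, 1, 1, 1, 1, 1, 1) = 75582

Hook-length formula: f^λ = n! / Π hook(c), product over all cells c of the Young diagram. For λ = (12, 1, 1, 1, 1, 1, 1, 1, 1), n = 20 boxes. Hook lengths by row (left-to-right, top-to-bottom): [20, 11, 10, 9, 8, 7, 6, 5, 4, 3, 2, 1]; [8]; [7]; [6]; [5]; [4]; [3]; [2]; [1]. Product of hooks = 32188907520000. So f^λ = 20! / 32188907520000 = 2432902008176640000 / 32188907520000 = 75582.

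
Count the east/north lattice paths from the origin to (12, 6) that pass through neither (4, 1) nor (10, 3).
Number of paths = 10669

Inclusion–exclusion. Total paths: C(18, 12) = 18564. Through P₁: C(5, 4)·C(13, 8) = 6435. Through P₂: C(13, 10)·C(5, 2) = 2860. Since P₁ is strictly southwest of P₂, a monotone path through both must visit P₁ then P₂; paths through both = C(5, 4)·C(8, 6)·C(5, 2) = 1400. Avoid both = 18564 − 6435 − 2860 + 1400 = 10669.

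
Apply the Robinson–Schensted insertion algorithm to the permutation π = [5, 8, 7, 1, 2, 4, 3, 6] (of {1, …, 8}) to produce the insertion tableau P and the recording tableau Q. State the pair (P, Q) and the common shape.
P = [1, 2, 3, 6] / [4, 7] / [5] / [8];  Q = [1, 2, 6, 8] / [3, 5] / [4] / [7];  common shape = (4, 2, 1, 1)

Row-insert the values π_1, π_2, … into P one at a time, bumping the leftmost entry strictly greater than the inserted value down to the next row. The recording tableau Q records, in position (i, j), the step at which that cell was added to P.
  Insert 5 (step 1): P = [5];  Q = [1]
  Insert 8 (step 2): P = [5, 8];  Q = [1, 2]
  Insert 7 (step 3): P = [5, 7] / [8];  Q = [1, 2] / [3]
  Insert 1 (step 4): P = [1, 7] / [5] / [8];  Q = [1, 2] / [3] / [4]
  Insert 2 (step 5): P = [1, 2] / [5, 7] / [8];  Q = [1, 2] / [3, 5] / [4]
  Insert 4 (step 6): P = [1, 2, 4] / [5, 7] / [8];  Q = [1, 2, 6] / [3, 5] / [4]
  Insert 3 (step 7): P = [1, 2, 3] / [4, 7] / [5] / [8];  Q = [1, 2, 6] / [3, 5] / [4] / [7]
  Insert 6 (step 8): P = [1, 2, 3, 6] / [4, 7] / [5] / [8];  Q = [1, 2, 6, 8] / [3, 5] / [4] / [7]
Final shape: (4, 2, 1, 1).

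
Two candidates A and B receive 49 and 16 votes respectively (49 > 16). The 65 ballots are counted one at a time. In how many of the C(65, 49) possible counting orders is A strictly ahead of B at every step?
Strict-lead orderings = 329007937216860

Total orderings of the 65 votes with 49 for A: C(65, 49) = 648045936942300. By the Bertrand ballot formula (Cycle Lemma / reflection principle), the number of orderings in which A is strictly ahead of B throughout is (p − q)/(p + q) · C(p + q, p) = (49 − 16)/(49 + 16) · 648045936942300 = 329007937216860.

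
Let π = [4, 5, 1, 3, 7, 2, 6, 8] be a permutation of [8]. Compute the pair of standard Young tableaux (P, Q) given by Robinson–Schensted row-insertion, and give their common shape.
P = [1, 2, 6, 8] / [3, 5, 7] / [4];  Q = [1, 2, 5, 8] / [3, 4, 7] / [6];  common shape = (4, 3, 1)

Row-insert the values π_1, π_2, … into P one at a time, bumping the leftmost entry strictly greater than the inserted value down to the next row. The recording tableau Q records, in position (i, j), the step at which that cell was added to P.
  Insert 4 (step 1): P = [4];  Q = [1]
  Insert 5 (step 2): P = [4, 5];  Q = [1, 2]
  Insert 1 (step 3): P = [1, 5] / [4];  Q = [1, 2] / [3]
  Insert 3 (step 4): P = [1, 3] / [4, 5];  Q = [1, 2] / [3, 4]
  Insert 7 (step 5): P = [1, 3, 7] / [4, 5];  Q = [1, 2, 5] / [3, 4]
  Insert 2 (step 6): P = [1, 2, 7] / [3, 5] / [4];  Q = [1, 2, 5] / [3, 4] / [6]
  Insert 6 (step 7): P = [1, 2, 6] / [3, 5, 7] / [4];  Q = [1, 2, 5] / [3, 4, 7] / [6]
  Insert 8 (step 8): P = [1, 2, 6, 8] / [3, 5, 7] / [4];  Q = [1, 2, 5, 8] / [3, 4, 7] / [6]
Final shape: (4, 3, 1).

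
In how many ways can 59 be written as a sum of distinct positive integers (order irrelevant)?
q(59) = 9792

A partition into distinct parts is a strictly decreasing sequence summing to n. The recurrence d(n, m) = d(n, m−1) + d(n−m, m−1) (use part m at most once) with q(n) = d(n, n) gives q(59) = 9792. (Euler's theorem: # distinct-part partitions = # odd-part partitions.)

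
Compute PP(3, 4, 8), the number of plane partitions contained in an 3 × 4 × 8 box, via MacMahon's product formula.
PP(3, 4, 8) = 4723719

Evaluate the triple product over i = 1..3, j = 1..4, k = 1..8. The factors are (2/1) · (3/2) · (4/3) · (5/4) · (6/5) · (7/6) · (8/7) · (9/8) · … (96 factors total). The numerators and denominators telescope so the product is an integer; carrying out the multiplication exactly gives PP(3, 4, 8) = 4723719.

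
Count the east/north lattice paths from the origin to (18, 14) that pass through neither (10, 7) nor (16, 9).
Number of paths = 314820669

Inclusion–exclusion. Total paths: C(32, 18) = 471435600. Through P₁: C(17, 10)·C(15, 8) = 125147880. Through P₂: C(25, 16)·C(7, 2) = 42902475. Since P₁ is strictly southwest of P₂, a monotone path through both must visit P₁ then P₂; paths through both = C(17, 10)·C(8, 6)·C(7, 2) = 11435424. Avoid both = 471435600 − 125147880 − 42902475 + 11435424 = 314820669.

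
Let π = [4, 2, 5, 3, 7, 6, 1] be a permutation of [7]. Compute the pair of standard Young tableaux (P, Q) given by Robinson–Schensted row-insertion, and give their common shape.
P = [1, 3, 6] / [2, 5, 7] / [4];  Q = [1, 3, 5] / [2, 4, 6] / [7];  common shape = (3, 3, 1)

Row-insert the values π_1, π_2, … into P one at a time, bumping the leftmost entry strictly greater than the inserted value down to the next row. The recording tableau Q records, in position (i, j), the step at which that cell was added to P.
  Insert 4 (step 1): P = [4];  Q = [1]
  Insert 2 (step 2): P = [2] / [4];  Q = [1] / [2]
  Insert 5 (step 3): P = [2, 5] / [4];  Q = [1, 3] / [2]
  Insert 3 (step 4): P = [2, 3] / [4, 5];  Q = [1, 3] / [2, 4]
  Insert 7 (step 5): P = [2, 3, 7] / [4, 5];  Q = [1, 3, 5] / [2, 4]
  Insert 6 (step 6): P = [2, 3, 6] / [4, 5, 7];  Q = [1, 3, 5] / [2, 4, 6]
  Insert 1 (step 7): P = [1, 3, 6] / [2, 5, 7] / [4];  Q = [1, 3, 5] / [2, 4, 6] / [7]
Final shape: (3, 3, 1).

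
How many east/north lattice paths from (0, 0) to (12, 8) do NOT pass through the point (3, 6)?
Number of paths = 121350

Total paths from (0, 0) to (12, 8): C(20, 12) = 125970. Paths through (3, 6): (paths (0, 0) → (3, 6)) × (paths (3, 6) → (12, 8)) = C(9, 3) · C(11, 9) = 84 · 55 = 4620. Avoidance count = 125970 − 4620 = 121350.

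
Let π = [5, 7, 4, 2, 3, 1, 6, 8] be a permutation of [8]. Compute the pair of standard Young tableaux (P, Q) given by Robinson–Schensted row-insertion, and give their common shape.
P = [1, 3, 6, 8] / [2, 7] / [4] / [5];  Q = [1, 2, 7, 8] / [3, 5] / [4] / [6];  common shape = (4, 2, 1, 1)

Row-insert the values π_1, π_2, … into P one at a time, bumping the leftmost entry strictly greater than the inserted value down to the next row. The recording tableau Q records, in position (i, j), the step at which that cell was added to P.
  Insert 5 (step 1): P = [5];  Q = [1]
  Insert 7 (step 2): P = [5, 7];  Q = [1, 2]
  Insert 4 (step 3): P = [4, 7] / [5];  Q = [1, 2] / [3]
  Insert 2 (step 4): P = [2, 7] / [4] / [5];  Q = [1, 2] / [3] / [4]
  Insert 3 (step 5): P = [2, 3] / [4, 7] / [5];  Q = [1, 2] / [3, 5] / [4]
  Insert 1 (step 6): P = [1, 3] / [2, 7] / [4] / [5];  Q = [1, 2] / [3, 5] / [4] / [6]
  Insert 6 (step 7): P = [1, 3, 6] / [2, 7] / [4] / [5];  Q = [1, 2, 7] / [3, 5] / [4] / [6]
  Insert 8 (step 8): P = [1, 3, 6, 8] / [2, 7] / [4] / [5];  Q = [1, 2, 7, 8] / [3, 5] / [4] / [6]
Final shape: (4, 2, 1, 1).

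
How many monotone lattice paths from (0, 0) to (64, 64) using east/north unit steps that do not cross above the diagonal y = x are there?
C_64 = 368479169875816659479009042713546950

These NE paths below the diagonal are counted by the Catalan number C_n = (1/(n + 1)) · C(2n, n). For n = 64: C_64 = (1/65) · C(128, 64) = 23951146041928082866135587776380551750/65 = 368479169875816659479009042713546950.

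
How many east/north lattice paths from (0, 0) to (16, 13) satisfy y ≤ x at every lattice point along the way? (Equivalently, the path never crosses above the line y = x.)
Number of paths = 15967980

By the reflection principle (André's argument), the number of monotone paths to (16, 13) with n ≤ m that never go above y = x is C(29, 16) − C(29, 17) = 67863915 − 51895935 = 15967980.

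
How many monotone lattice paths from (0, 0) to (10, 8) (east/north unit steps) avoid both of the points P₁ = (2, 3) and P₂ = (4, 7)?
Number of paths = 29628

Inclusion–exclusion. Total paths: C(18, 10) = 43758. Through P₁: C(5, 2)·C(13, 8) = 12870. Through P₂: C(11, 4)·C(7, 6) = 2310. Since P₁ is strictly southwest of P₂, a monotone path through both must visit P₁ then P₂; paths through both = C(5, 2)·C(6, 2)·C(7, 6) = 1050. Avoid both = 43758 − 12870 − 2310 + 1050 = 29628.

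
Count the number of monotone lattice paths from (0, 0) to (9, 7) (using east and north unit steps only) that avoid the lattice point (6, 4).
Number of paths = 7240

Total paths from (0, 0) to (9, 7): C(16, 9) = 11440. Paths through (6, 4): (paths (0, 0) → (6, 4)) × (paths (6, 4) → (9, 7)) = C(10, 6) · C(6, 3) = 210 · 20 = 4200. Avoidance count = 11440 − 4200 = 7240.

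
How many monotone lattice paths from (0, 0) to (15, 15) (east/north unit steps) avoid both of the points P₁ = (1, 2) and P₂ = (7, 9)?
Number of paths = 76047744

Inclusion–exclusion. Total paths: C(30, 15) = 155117520. Through P₁: C(3, 1)·C(27, 14) = 60174900. Through P₂: C(16, 7)·C(14, 8) = 34354320. Since P₁ is strictly southwest of P₂, a monotone path through both must visit P₁ then P₂; paths through both = C(3, 1)·C(13, 6)·C(14, 8) = 15459444. Avoid both = 155117520 − 60174900 − 34354320 + 15459444 = 76047744.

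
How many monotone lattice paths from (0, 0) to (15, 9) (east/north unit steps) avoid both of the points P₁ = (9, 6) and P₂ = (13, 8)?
Number of paths = 501839

Inclusion–exclusion. Total paths: C(24, 15) = 1307504. Through P₁: C(15, 9)·C(9, 6) = 420420. Through P₂: C(21, 13)·C(3, 2) = 610470. Since P₁ is strictly southwest of P₂, a monotone path through both must visit P₁ then P₂; paths through both = C(15, 9)·C(6, 4)·C(3, 2) = 225225. Avoid both = 1307504 − 420420 − 610470 + 225225 = 501839.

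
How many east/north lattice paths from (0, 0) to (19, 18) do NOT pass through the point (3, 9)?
Number of paths = 17223177400

Total paths from (0, 0) to (19, 18): C(37, 19) = 17672631900. Paths through (3, 9): (paths (0, 0) → (3, 9)) × (paths (3, 9) → (19, 18)) = C(12, 3) · C(25, 16) = 220 · 2042975 = 449454500. Avoidance count = 17672631900 − 449454500 = 17223177400.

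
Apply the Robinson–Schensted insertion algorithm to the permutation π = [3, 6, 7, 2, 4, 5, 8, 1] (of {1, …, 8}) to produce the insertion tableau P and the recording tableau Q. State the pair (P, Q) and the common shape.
P = [1, 4, 5, 8] / [2, 6, 7] / [3];  Q = [1, 2, 3, 7] / [4, 5, 6] / [8];  common shape = (4, 3, 1)

Row-insert the values π_1, π_2, … into P one at a time, bumping the leftmost entry strictly greater than the inserted value down to the next row. The recording tableau Q records, in position (i, j), the step at which that cell was added to P.
  Insert 3 (step 1): P = [3];  Q = [1]
  Insert 6 (step 2): P = [3, 6];  Q = [1, 2]
  Insert 7 (step 3): P = [3, 6, 7];  Q = [1, 2, 3]
  Insert 2 (step 4): P = [2, 6, 7] / [3];  Q = [1, 2, 3] / [4]
  Insert 4 (step 5): P = [2, 4, 7] / [3, 6];  Q = [1, 2, 3] / [4, 5]
  Insert 5 (step 6): P = [2, 4, 5] / [3, 6, 7];  Q = [1, 2, 3] / [4, 5, 6]
  Insert 8 (step 7): P = [2, 4, 5, 8] / [3, 6, 7];  Q = [1, 2, 3, 7] / [4, 5, 6]
  Insert 1 (step 8): P = [1, 4, 5, 8] / [2, 6, 7] / [3];  Q = [1, 2, 3, 7] / [4, 5, 6] / [8]
Final shape: (4, 3, 1).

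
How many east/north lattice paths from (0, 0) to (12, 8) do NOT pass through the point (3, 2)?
Number of paths = 75920

Total paths from (0, 0) to (12, 8): C(20, 12) = 125970. Paths through (3, 2): (paths (0, 0) → (3, 2)) × (paths (3, 2) → (12, 8)) = C(5, 3) · C(15, 9) = 10 · 5005 = 50050. Avoidance count = 125970 − 50050 = 75920.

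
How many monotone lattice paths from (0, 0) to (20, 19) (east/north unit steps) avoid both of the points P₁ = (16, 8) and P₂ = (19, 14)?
Number of paths = 63377168679

Inclusion–exclusion. Total paths: C(39, 20) = 68923264410. Through P₁: C(24, 16)·C(15, 4) = 1003917915. Through P₂: C(33, 19)·C(6, 1) = 4912855200. Since P₁ is strictly southwest of P₂, a monotone path through both must visit P₁ then P₂; paths through both = C(24, 16)·C(9, 3)·C(6, 1) = 370677384. Avoid both = 68923264410 − 1003917915 − 4912855200 + 370677384 = 63377168679.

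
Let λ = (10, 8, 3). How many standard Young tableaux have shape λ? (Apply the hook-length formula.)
# SYT of shape (10, 8, 3) = 7936110

Hook-length formula: f^λ = n! / Π hook(c), product over all cells c of the Young diagram. For λ = (10, 8, 3), n = 21 boxes. Hook lengths by row (left-to-right, top-to-bottom): [12, 11, 10, 8, 7, 6, 5, 4, 2, 1]; [9, 8, 7, 5, 4, 3, 2, 1]; [3, 2, 1]. Product of hooks = 6437781504000. So f^λ = 21! / 6437781504000 = 51090942171709440000 / 6437781504000 = 7936110.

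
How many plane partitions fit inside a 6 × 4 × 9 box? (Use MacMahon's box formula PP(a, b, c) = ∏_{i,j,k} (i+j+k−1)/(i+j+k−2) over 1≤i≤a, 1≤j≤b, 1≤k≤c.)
PP(6, 4, 9) = 559299781040

Evaluate the triple product over i = 1..6, j = 1..4, k = 1..9. The factors are (2/1) · (3/2) · (4/3) · (5/4) · (6/5) · (7/6) · (8/7) · (9/8) · … (216 factors total). The numerators and denominators telescope so the product is an integer; carrying out the multiplication exactly gives PP(6, 4, 9) = 559299781040.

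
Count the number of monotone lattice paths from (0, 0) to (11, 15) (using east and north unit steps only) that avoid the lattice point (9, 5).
Number of paths = 7594028

Total paths from (0, 0) to (11, 15): C(26, 11) = 7726160. Paths through (9, 5): (paths (0, 0) → (9, 5)) × (paths (9, 5) → (11, 15)) = C(14, 9) · C(12, 2) = 2002 · 66 = 132132. Avoidance count = 7726160 − 132132 = 7594028.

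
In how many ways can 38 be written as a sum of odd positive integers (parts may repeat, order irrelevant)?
p_odd(38) = 864

Enumerate partitions using only odd parts via the recurrence o(n, m) = o(n, m−2) + o(n−m, m) over odd m, starting from the largest odd part ≤ n. This gives p_odd(38) = 864. (Euler's theorem: equals the count of distinct-part partitions.)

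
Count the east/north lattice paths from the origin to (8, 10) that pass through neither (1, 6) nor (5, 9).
Number of paths = 34420

Inclusion–exclusion. Total paths: C(18, 8) = 43758. Through P₁: C(7, 1)·C(11, 7) = 2310. Through P₂: C(14, 5)·C(4, 3) = 8008. Since P₁ is strictly southwest of P₂, a monotone path through both must visit P₁ then P₂; paths through both = C(7, 1)·C(7, 4)·C(4, 3) = 980. Avoid both = 43758 − 2310 − 8008 + 980 = 34420.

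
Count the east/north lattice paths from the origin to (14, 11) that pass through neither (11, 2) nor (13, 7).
Number of paths = 4060830

Inclusion–exclusion. Total paths: C(25, 14) = 4457400. Through P₁: C(13, 11)·C(12, 3) = 17160. Through P₂: C(20, 13)·C(5, 1) = 387600. Since P₁ is strictly southwest of P₂, a monotone path through both must visit P₁ then P₂; paths through both = C(13, 11)·C(7, 2)·C(5, 1) = 8190. Avoid both = 4457400 − 17160 − 387600 + 8190 = 4060830.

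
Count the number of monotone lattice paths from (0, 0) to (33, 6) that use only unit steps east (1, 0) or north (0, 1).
Number of paths = 3262623

A monotone lattice path from (0, 0) to (33, 6) consists of 33 east steps and 6 north steps in some order, so it is determined by which 33 of the 39 steps are east. The count is C(39, 33) = 3262623.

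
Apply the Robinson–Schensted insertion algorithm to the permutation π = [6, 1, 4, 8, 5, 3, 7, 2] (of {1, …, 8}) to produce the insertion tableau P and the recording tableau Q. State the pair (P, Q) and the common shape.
P = [1, 2, 5, 7] / [3, 8] / [4] / [6];  Q = [1, 3, 4, 7] / [2, 5] / [6] / [8];  common shape = (4, 2, 1, 1)

Row-insert the values π_1, π_2, … into P one at a time, bumping the leftmost entry strictly greater than the inserted value down to the next row. The recording tableau Q records, in position (i, j), the step at which that cell was added to P.
  Insert 6 (step 1): P = [6];  Q = [1]
  Insert 1 (step 2): P = [1] / [6];  Q = [1] / [2]
  Insert 4 (step 3): P = [1, 4] / [6];  Q = [1, 3] / [2]
  Insert 8 (step 4): P = [1, 4, 8] / [6];  Q = [1, 3, 4] / [2]
  Insert 5 (step 5): P = [1, 4, 5] / [6, 8];  Q = [1, 3, 4] / [2, 5]
  Insert 3 (step 6): P = [1, 3, 5] / [4, 8] / [6];  Q = [1, 3, 4] / [2, 5] / [6]
  Insert 7 (step 7): P = [1, 3, 5, 7] / [4, 8] / [6];  Q = [1, 3, 4, 7] / [2, 5] / [6]
  Insert 2 (step 8): P = [1, 2, 5, 7] / [3, 8] / [4] / [6];  Q = [1, 3, 4, 7] / [2, 5] / [6] / [8]
Final shape: (4, 2, 1, 1).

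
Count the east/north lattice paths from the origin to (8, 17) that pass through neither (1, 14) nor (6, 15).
Number of paths = 754731

Inclusion–exclusion. Total paths: C(25, 8) = 1081575. Through P₁: C(15, 1)·C(10, 7) = 1800. Through P₂: C(21, 6)·C(4, 2) = 325584. Since P₁ is strictly southwest of P₂, a monotone path through both must visit P₁ then P₂; paths through both = C(15, 1)·C(6, 5)·C(4, 2) = 540. Avoid both = 1081575 − 1800 − 325584 + 540 = 754731.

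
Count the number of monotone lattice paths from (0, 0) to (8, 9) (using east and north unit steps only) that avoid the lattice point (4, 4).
Number of paths = 15490

Total paths from (0, 0) to (8, 9): C(17, 8) = 24310. Paths through (4, 4): (paths (0, 0) → (4, 4)) × (paths (4, 4) → (8, 9)) = C(8, 4) · C(9, 4) = 70 · 126 = 8820. Avoidance count = 24310 − 8820 = 15490.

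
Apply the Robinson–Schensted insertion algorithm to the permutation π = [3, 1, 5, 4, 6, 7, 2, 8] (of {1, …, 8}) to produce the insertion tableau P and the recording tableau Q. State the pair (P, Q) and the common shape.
P = [1, 2, 6, 7, 8] / [3, 4] / [5];  Q = [1, 3, 5, 6, 8] / [2, 4] / [7];  common shape = (5, 2, 1)

Row-insert the values π_1, π_2, … into P one at a time, bumping the leftmost entry strictly greater than the inserted value down to the next row. The recording tableau Q records, in position (i, j), the step at which that cell was added to P.
  Insert 3 (step 1): P = [3];  Q = [1]
  Insert 1 (step 2): P = [1] / [3];  Q = [1] / [2]
  Insert 5 (step 3): P = [1, 5] / [3];  Q = [1, 3] / [2]
  Insert 4 (step 4): P = [1, 4] / [3, 5];  Q = [1, 3] / [2, 4]
  Insert 6 (step 5): P = [1, 4, 6] / [3, 5];  Q = [1, 3, 5] / [2, 4]
  Insert 7 (step 6): P = [1, 4, 6, 7] / [3, 5];  Q = [1, 3, 5, 6] / [2, 4]
  Insert 2 (step 7): P = [1, 2, 6, 7] / [3, 4] / [5];  Q = [1, 3, 5, 6] / [2, 4] / [7]
  Insert 8 (step 8): P = [1, 2, 6, 7, 8] / [3, 4] / [5];  Q = [1, 3, 5, 6, 8] / [2, 4] / [7]
Final shape: (5, 2, 1).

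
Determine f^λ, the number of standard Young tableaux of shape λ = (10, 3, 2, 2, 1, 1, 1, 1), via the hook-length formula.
# SYT of shape (10, 3, 2, 2, 1, 1, 1, 1) = 76076000

Hook-length formula: f^λ = n! / Π hook(c), product over all cells c of the Young diagram. For λ = (10, 3, 2, 2, 1, 1, 1, 1), n = 21 boxes. Hook lengths by row (left-to-right, top-to-bottom): [17, 12, 9, 7, 6, 5, 4, 3, 2, 1]; [9, 4, 1]; [7, 2]; [6, 1]; [4]; [3]; [2]; [1]. Product of hooks = 671577661440. So f^λ = 21! / 671577661440 = 51090942171709440000 / 671577661440 = 76076000.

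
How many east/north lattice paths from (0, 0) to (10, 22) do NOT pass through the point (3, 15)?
Number of paths = 61711728

Total paths from (0, 0) to (10, 22): C(32, 10) = 64512240. Paths through (3, 15): (paths (0, 0) → (3, 15)) × (paths (3, 15) → (10, 22)) = C(18, 3) · C(14, 7) = 816 · 3432 = 2800512. Avoidance count = 64512240 − 2800512 = 61711728.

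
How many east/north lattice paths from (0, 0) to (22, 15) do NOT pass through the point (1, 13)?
Number of paths = 9364196218

Total paths from (0, 0) to (22, 15): C(37, 22) = 9364199760. Paths through (1, 13): (paths (0, 0) → (1, 13)) × (paths (1, 13) → (22, 15)) = C(14, 1) · C(23, 21) = 14 · 253 = 3542. Avoidance count = 9364199760 − 3542 = 9364196218.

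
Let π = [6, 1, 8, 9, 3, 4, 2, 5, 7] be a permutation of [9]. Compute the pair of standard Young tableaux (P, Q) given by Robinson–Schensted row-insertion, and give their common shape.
P = [1, 2, 4, 5, 7] / [3, 8, 9] / [6];  Q = [1, 3, 4, 8, 9] / [2, 5, 6] / [7];  common shape = (5, 3, 1)

Row-insert the values π_1, π_2, … into P one at a time, bumping the leftmost entry strictly greater than the inserted value down to the next row. The recording tableau Q records, in position (i, j), the step at which that cell was added to P.
  Insert 6 (step 1): P = [6];  Q = [1]
  Insert 1 (step 2): P = [1] / [6];  Q = [1] / [2]
  Insert 8 (step 3): P = [1, 8] / [6];  Q = [1, 3] / [2]
  Insert 9 (step 4): P = [1, 8, 9] / [6];  Q = [1, 3, 4] / [2]
  Insert 3 (step 5): P = [1, 3, 9] / [6, 8];  Q = [1, 3, 4] / [2, 5]
  Insert 4 (step 6): P = [1, 3, 4] / [6, 8, 9];  Q = [1, 3, 4] / [2, 5, 6]
  Insert 2 (step 7): P = [1, 2, 4] / [3, 8, 9] / [6];  Q = [1, 3, 4] / [2, 5, 6] / [7]
  Insert 5 (step 8): P = [1, 2, 4, 5] / [3, 8, 9] / [6];  Q = [1, 3, 4, 8] / [2, 5, 6] / [7]
  Insert 7 (step 9): P = [1, 2, 4, 5, 7] / [3, 8, 9] / [6];  Q = [1, 3, 4, 8, 9] / [2, 5, 6] / [7]
Final shape: (5, 3, 1).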